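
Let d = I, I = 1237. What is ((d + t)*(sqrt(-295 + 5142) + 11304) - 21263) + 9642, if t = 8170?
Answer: 106325107 + 9407*sqrt(4847) ≈ 1.0698e+8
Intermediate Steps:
d = 1237
((d + t)*(sqrt(-295 + 5142) + 11304) - 21263) + 9642 = ((1237 + 8170)*(sqrt(-295 + 5142) + 11304) - 21263) + 9642 = (9407*(sqrt(4847) + 11304) - 21263) + 9642 = (9407*(11304 + sqrt(4847)) - 21263) + 9642 = ((106336728 + 9407*sqrt(4847)) - 21263) + 9642 = (106315465 + 9407*sqrt(4847)) + 9642 = 106325107 + 9407*sqrt(4847)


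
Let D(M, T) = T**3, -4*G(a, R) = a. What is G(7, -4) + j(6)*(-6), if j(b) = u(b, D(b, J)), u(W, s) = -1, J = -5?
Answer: 17/4 ≈ 4.2500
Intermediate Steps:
G(a, R) = -a/4
j(b) = -1
G(7, -4) + j(6)*(-6) = -1/4*7 - 1*(-6) = -7/4 + 6 = 17/4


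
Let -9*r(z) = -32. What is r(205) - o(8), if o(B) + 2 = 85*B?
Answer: -6070/9 ≈ -674.44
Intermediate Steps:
o(B) = -2 + 85*B
r(z) = 32/9 (r(z) = -⅑*(-32) = 32/9)
r(205) - o(8) = 32/9 - (-2 + 85*8) = 32/9 - (-2 + 680) = 32/9 - 1*678 = 32/9 - 678 = -6070/9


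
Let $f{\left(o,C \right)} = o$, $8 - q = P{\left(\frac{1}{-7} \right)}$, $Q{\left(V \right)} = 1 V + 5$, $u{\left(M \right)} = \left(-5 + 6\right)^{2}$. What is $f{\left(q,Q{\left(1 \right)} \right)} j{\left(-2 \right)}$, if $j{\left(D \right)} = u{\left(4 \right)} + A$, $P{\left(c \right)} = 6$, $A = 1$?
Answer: $4$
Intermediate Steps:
$u{\left(M \right)} = 1$ ($u{\left(M \right)} = 1^{2} = 1$)
$Q{\left(V \right)} = 5 + V$ ($Q{\left(V \right)} = V + 5 = 5 + V$)
$q = 2$ ($q = 8 - 6 = 2$)
$j{\left(D \right)} = 2$ ($j{\left(D \right)} = 1 + 1 = 2$)
$f{\left(q,Q{\left(1 \right)} \right)} j{\left(-2 \right)} = 2 \cdot 2 = 4$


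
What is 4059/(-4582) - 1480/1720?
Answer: -344071/197026 ≈ -1.7463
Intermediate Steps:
4059/(-4582) - 1480/1720 = 4059*(-1/4582) - 1480*1/1720 = -4059/4582 - 37/43 = -344071/197026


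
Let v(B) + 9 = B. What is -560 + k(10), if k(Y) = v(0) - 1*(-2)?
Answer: -567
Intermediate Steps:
v(B) = -9 + B
k(Y) = -7 (k(Y) = (-9 + 0) - 1*(-2) = -9 + 2 = -7)
-560 + k(10) = -560 - 7 = -567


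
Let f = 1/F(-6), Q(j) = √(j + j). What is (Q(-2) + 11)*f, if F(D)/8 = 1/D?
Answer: -33/4 - 3*I/2 ≈ -8.25 - 1.5*I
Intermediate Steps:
F(D) = 8/D
Q(j) = √2*√j (Q(j) = √(2*j) = √2*√j)
f = -¾ (f = 1/(8/(-6)) = 1/(8*(-⅙)) = 1/(-4/3) = -¾ ≈ -0.75000)
(Q(-2) + 11)*f = (√2*√(-2) + 11)*(-¾) = (√2*(I*√2) + 11)*(-¾) = (2*I + 11)*(-¾) = (11 + 2*I)*(-¾) = -33/4 - 3*I/2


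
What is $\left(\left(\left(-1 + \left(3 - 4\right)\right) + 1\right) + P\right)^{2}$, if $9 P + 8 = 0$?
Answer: $\frac{289}{81} \approx 3.5679$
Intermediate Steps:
$P = - \frac{8}{9}$ ($P = - \frac{8}{9} + \frac{1}{9} \cdot 0 = - \frac{8}{9} + 0 = - \frac{8}{9} \approx -0.88889$)
$\left(\left(\left(-1 + \left(3 - 4\right)\right) + 1\right) + P\right)^{2} = \left(\left(\left(-1 + \left(3 - 4\right)\right) + 1\right) - \frac{8}{9}\right)^{2} = \left(\left(\left(-1 - 1\right) + 1\right) - \frac{8}{9}\right)^{2} = \left(\left(-2 + 1\right) - \frac{8}{9}\right)^{2} = \left(-1 - \frac{8}{9}\right)^{2} = \left(- \frac{17}{9}\right)^{2} = \frac{289}{81}$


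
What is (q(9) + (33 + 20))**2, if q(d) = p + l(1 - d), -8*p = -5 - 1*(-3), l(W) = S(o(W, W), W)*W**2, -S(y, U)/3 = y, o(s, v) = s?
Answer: 40411449/16 ≈ 2.5257e+6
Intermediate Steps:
S(y, U) = -3*y
l(W) = -3*W**3 (l(W) = (-3*W)*W**2 = -3*W**3)
p = 1/4 (p = -(-5 - 1*(-3))/8 = -(-5 + 3)/8 = -1/8*(-2) = 1/4 ≈ 0.25000)
q(d) = 1/4 - 3*(1 - d)**3
(q(9) + (33 + 20))**2 = ((1/4 + 3*(-1 + 9)**3) + (33 + 20))**2 = ((1/4 + 3*8**3) + 53)**2 = ((1/4 + 3*512) + 53)**2 = ((1/4 + 1536) + 53)**2 = (6145/4 + 53)**2 = (6357/4)**2 = 40411449/16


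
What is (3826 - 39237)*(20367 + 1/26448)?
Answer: -19074716492387/26448 ≈ -7.2122e+8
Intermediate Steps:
(3826 - 39237)*(20367 + 1/26448) = -35411*(20367 + 1/26448) = -35411*538666417/26448 = -19074716492387/26448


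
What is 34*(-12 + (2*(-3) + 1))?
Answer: -578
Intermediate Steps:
34*(-12 + (2*(-3) + 1)) = 34*(-12 + (-6 + 1)) = 34*(-12 - 5) = 34*(-17) = -578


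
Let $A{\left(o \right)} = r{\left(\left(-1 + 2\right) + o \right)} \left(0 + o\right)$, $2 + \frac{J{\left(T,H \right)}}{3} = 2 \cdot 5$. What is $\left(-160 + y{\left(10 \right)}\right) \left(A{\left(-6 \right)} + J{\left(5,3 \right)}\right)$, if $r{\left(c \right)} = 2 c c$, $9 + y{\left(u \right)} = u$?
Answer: $43884$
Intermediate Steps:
$y{\left(u \right)} = -9 + u$
$r{\left(c \right)} = 2 c^{2}$
$J{\left(T,H \right)} = 24$ ($J{\left(T,H \right)} = -6 + 3 \cdot 2 \cdot 5 = -6 + 3 \cdot 10 = -6 + 30 = 24$)
$A{\left(o \right)} = 2 o \left(1 + o\right)^{2}$ ($A{\left(o \right)} = 2 \left(\left(-1 + 2\right) + o\right)^{2} \left(0 + o\right) = 2 \left(1 + o\right)^{2} o = 2 o \left(1 + o\right)^{2}$)
$\left(-160 + y{\left(10 \right)}\right) \left(A{\left(-6 \right)} + J{\left(5,3 \right)}\right) = \left(-160 + \left(-9 + 10\right)\right) \left(2 \left(-6\right) \left(1 - 6\right)^{2} + 24\right) = \left(-160 + 1\right) \left(2 \left(-6\right) \left(-5\right)^{2} + 24\right) = - 159 \left(2 \left(-6\right) 25 + 24\right) = - 159 \left(-300 + 24\right) = \left(-159\right) \left(-276\right) = 43884$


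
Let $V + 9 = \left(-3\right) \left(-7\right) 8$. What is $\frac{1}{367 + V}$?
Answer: $\frac{1}{526} \approx 0.0019011$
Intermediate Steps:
$V = 159$ ($V = -9 + \left(-3\right) \left(-7\right) 8 = -9 + 21 \cdot 8 = -9 + 168 = 159$)
$\frac{1}{367 + V} = \frac{1}{367 + 159} = \frac{1}{526}$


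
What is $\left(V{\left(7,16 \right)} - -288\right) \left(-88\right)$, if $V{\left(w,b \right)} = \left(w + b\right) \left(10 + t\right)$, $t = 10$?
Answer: $-65824$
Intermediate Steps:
$V{\left(w,b \right)} = 20 b + 20 w$ ($V{\left(w,b \right)} = \left(w + b\right) \left(10 + 10\right) = \left(b + w\right) 20 = 20 b + 20 w$)
$\left(V{\left(7,16 \right)} - -288\right) \left(-88\right) = \left(\left(20 \cdot 16 + 20 \cdot 7\right) - -288\right) \left(-88\right) = \left(\left(320 + 140\right) + 288\right) \left(-88\right) = \left(460 + 288\right) \left(-88\right) = 748 \left(-88\right) = -65824$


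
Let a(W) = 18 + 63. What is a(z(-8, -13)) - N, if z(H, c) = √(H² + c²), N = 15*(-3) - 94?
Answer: 220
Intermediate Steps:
N = -139 (N = -45 - 94 = -139)
a(W) = 81
a(z(-8, -13)) - N = 81 - 1*(-139) = 81 + 139 = 220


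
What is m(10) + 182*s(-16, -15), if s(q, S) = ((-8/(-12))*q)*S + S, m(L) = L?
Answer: 26400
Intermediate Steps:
s(q, S) = S + 2*S*q/3 (s(q, S) = ((-8*(-1/12))*q)*S + S = (2*q/3)*S + S = 2*S*q/3 + S = S + 2*S*q/3)
m(10) + 182*s(-16, -15) = 10 + 182*((1/3)*(-15)*(3 + 2*(-16))) = 10 + 182*((1/3)*(-15)*(3 - 32)) = 10 + 182*((1/3)*(-15)*(-29)) = 10 + 182*145 = 10 + 26390 = 26400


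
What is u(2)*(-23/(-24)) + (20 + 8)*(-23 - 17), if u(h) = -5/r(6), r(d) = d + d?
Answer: -322675/288 ≈ -1120.4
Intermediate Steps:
r(d) = 2*d
u(h) = -5/12 (u(h) = -5/(2*6) = -5/12)
u(2)*(-23/(-24)) + (20 + 8)*(-23 - 17) = -(-115)/(12*(-24)) + (20 + 8)*(-23 - 17) = -(-115)*(-1)/(12*24) + 28*(-40) = -5/12*23/24 - 1120 = -115/288 - 1120 = -322675/288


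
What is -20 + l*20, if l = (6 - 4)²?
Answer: 60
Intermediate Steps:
l = 4 (l = 2² = 4)
-20 + l*20 = -20 + 4*20 = -20 + 80 = 60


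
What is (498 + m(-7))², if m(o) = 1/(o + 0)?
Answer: 12145225/49 ≈ 2.4786e+5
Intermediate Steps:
m(o) = 1/o
(498 + m(-7))² = (498 + 1/(-7))² = (498 - ⅐)² = (3485/7)² = 12145225/49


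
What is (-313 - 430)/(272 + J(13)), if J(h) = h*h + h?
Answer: -743/454 ≈ -1.6366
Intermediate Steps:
J(h) = h + h**2 (J(h) = h**2 + h = h + h**2)
(-313 - 430)/(272 + J(13)) = (-313 - 430)/(272 + 13*(1 + 13)) = -743/(272 + 13*14) = -743/(272 + 182) = -743/454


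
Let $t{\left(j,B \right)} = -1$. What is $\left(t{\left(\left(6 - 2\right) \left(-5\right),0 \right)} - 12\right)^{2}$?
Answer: $169$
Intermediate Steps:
$\left(t{\left(\left(6 - 2\right) \left(-5\right),0 \right)} - 12\right)^{2} = \left(-1 - 12\right)^{2} = \left(-13\right)^{2} = 169$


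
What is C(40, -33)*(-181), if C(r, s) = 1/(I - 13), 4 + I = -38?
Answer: 181/55 ≈ 3.2909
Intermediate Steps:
I = -42 (I = -4 - 38 = -42)
C(r, s) = -1/55 (C(r, s) = 1/(-42 - 13) = 1/(-55) = -1/55)
C(40, -33)*(-181) = -1/55*(-181) = 181/55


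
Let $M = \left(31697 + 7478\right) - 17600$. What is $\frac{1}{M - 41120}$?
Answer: $- \frac{1}{19545} \approx -5.1164 \cdot 10^{-5}$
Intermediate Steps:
$M = 21575$ ($M = 39175 - 17600 = 21575$)
$\frac{1}{M - 41120} = \frac{1}{21575 - 41120} = \frac{1}{-19545} = - \frac{1}{19545}$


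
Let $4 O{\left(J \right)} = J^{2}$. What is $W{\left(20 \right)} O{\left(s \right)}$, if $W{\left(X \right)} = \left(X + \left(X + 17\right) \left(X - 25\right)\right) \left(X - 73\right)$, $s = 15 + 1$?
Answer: $559680$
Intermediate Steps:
$s = 16$
$W{\left(X \right)} = \left(-73 + X\right) \left(X + \left(-25 + X\right) \left(17 + X\right)\right)$ ($W{\left(X \right)} = \left(X + \left(17 + X\right) \left(-25 + X\right)\right) \left(-73 + X\right) = \left(X + \left(-25 + X\right) \left(17 + X\right)\right) \left(-73 + X\right) = \left(-73 + X\right) \left(X + \left(-25 + X\right) \left(17 + X\right)\right)$)
$O{\left(J \right)} = \frac{J^{2}}{4}$
$W{\left(20 \right)} O{\left(s \right)} = \left(31025 + 20^{3} - 80 \cdot 20^{2} + 86 \cdot 20\right) \frac{16^{2}}{4} = \left(31025 + 8000 - 32000 + 1720\right) \frac{1}{4} \cdot 256 = \left(31025 + 8000 - 32000 + 1720\right) 64 = 8745 \cdot 64 = 559680$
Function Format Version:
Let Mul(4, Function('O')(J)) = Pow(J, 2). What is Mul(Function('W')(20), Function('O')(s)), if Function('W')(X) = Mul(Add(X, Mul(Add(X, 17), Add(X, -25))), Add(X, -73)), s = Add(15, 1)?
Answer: 559680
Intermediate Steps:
s = 16
Function('W')(X) = Mul(Add(-73, X), Add(X, Mul(Add(-25, X), Add(17, X)))) (Function('W')(X) = Mul(Add(X, Mul(Add(17, X), Add(-25, X))), Add(-73, X)) = Mul(Add(X, Mul(Add(-25, X), Add(17, X))), Add(-73, X)) = Mul(Add(-73, X), Add(X, Mul(Add(-25, X), Add(17, X)))))
Function('O')(J) = Mul(Rational(1, 4), Pow(J, 2))
Mul(Function('W')(20), Function('O')(s)) = Mul(Add(31025, Pow(20, 3), Mul(-80, Pow(20, 2)), Mul(86, 20)), Mul(Rational(1, 4), Pow(16, 2))) = Mul(Add(31025, 8000, Mul(-80, 400), 1720), Mul(Rational(1, 4), 256)) = Mul(Add(31025, 8000, -32000, 1720), 64) = Mul(8745, 64) = 559680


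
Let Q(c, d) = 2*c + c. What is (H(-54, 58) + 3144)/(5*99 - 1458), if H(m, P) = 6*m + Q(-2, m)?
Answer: -938/321 ≈ -2.9221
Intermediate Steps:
Q(c, d) = 3*c
H(m, P) = -6 + 6*m (H(m, P) = 6*m + 3*(-2) = 6*m - 6 = -6 + 6*m)
(H(-54, 58) + 3144)/(5*99 - 1458) = ((-6 + 6*(-54)) + 3144)/(5*99 - 1458) = ((-6 - 324) + 3144)/(495 - 1458) = (-330 + 3144)/(-963) = 2814*(-1/963) = -938/321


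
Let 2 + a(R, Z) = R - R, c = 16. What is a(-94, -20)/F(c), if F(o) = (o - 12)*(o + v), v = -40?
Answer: 1/48 ≈ 0.020833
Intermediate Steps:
a(R, Z) = -2 (a(R, Z) = -2 + (R - R) = -2 + 0 = -2)
F(o) = (-40 + o)*(-12 + o) (F(o) = (o - 12)*(o - 40) = (-12 + o)*(-40 + o) = (-40 + o)*(-12 + o))
a(-94, -20)/F(c) = -2/(480 + 16² - 52*16) = -2/(480 + 256 - 832) = -2/(-96) = -2*(-1/96) = 1/48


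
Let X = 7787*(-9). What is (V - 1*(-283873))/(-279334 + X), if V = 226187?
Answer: -510060/349417 ≈ -1.4597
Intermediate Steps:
X = -70083
(V - 1*(-283873))/(-279334 + X) = (226187 - 1*(-283873))/(-279334 - 70083) = (226187 + 283873)/(-349417) = 510060*(-1/349417) = -510060/349417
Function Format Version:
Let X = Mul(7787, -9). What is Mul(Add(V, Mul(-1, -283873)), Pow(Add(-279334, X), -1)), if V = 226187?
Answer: Rational(-510060, 349417) ≈ -1.4597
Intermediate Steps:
X = -70083
Mul(Add(V, Mul(-1, -283873)), Pow(Add(-279334, X), -1)) = Mul(Add(226187, Mul(-1, -283873)), Pow(Add(-279334, -70083), -1)) = Mul(Add(226187, 283873), Pow(-349417, -1)) = Mul(510060, Rational(-1, 349417)) = Rational(-510060, 349417)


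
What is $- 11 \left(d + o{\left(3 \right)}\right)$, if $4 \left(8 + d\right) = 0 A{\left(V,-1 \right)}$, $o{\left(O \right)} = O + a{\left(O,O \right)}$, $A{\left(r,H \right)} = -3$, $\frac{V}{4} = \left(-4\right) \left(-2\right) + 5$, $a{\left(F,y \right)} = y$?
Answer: $22$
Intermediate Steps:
$V = 52$ ($V = 4 \left(\left(-4\right) \left(-2\right) + 5\right) = 4 \left(8 + 5\right) = 4 \cdot 13 = 52$)
$o{\left(O \right)} = 2 O$ ($o{\left(O \right)} = O + O = 2 O$)
$d = -8$ ($d = -8 + \frac{0 \left(-3\right)}{4} = -8 + \frac{1}{4} \cdot 0 = -8 + 0 = -8$)
$- 11 \left(d + o{\left(3 \right)}\right) = - 11 \left(-8 + 2 \cdot 3\right) = - 11 \left(-8 + 6\right) = \left(-11\right) \left(-2\right) = 22$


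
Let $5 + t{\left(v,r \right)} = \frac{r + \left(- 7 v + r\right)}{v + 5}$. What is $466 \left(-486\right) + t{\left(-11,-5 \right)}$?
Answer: $- \frac{1358953}{6} \approx -2.2649 \cdot 10^{5}$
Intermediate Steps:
$t{\left(v,r \right)} = -5 + \frac{- 7 v + 2 r}{5 + v}$ ($t{\left(v,r \right)} = -5 + \frac{r + \left(- 7 v + r\right)}{v + 5} = -5 + \frac{r + \left(r - 7 v\right)}{5 + v} = -5 + \frac{- 7 v + 2 r}{5 + v}$)
$466 \left(-486\right) + t{\left(-11,-5 \right)} = 466 \left(-486\right) + \frac{-25 - -132 + 2 \left(-5\right)}{5 - 11} = -226476 + \frac{-25 + 132 - 10}{-6} = -226476 - \frac{97}{6} = - \frac{1358953}{6}$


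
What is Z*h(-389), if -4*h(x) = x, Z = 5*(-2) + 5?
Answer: -1945/4 ≈ -486.25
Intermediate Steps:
Z = -5 (Z = -10 + 5 = -5)
h(x) = -x/4
Z*h(-389) = -(-5)*(-389)/4 = -5*389/4 = -1945/4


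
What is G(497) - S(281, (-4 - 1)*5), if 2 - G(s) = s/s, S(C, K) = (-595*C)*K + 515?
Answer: -4180389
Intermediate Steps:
S(C, K) = 515 - 595*C*K (S(C, K) = -595*C*K + 515 = 515 - 595*C*K)
G(s) = 1 (G(s) = 2 - s/s = 2 - 1*1 = 2 - 1 = 1)
G(497) - S(281, (-4 - 1)*5) = 1 - (515 - 595*281*(-4 - 1)*5) = 1 - (515 - 595*281*(-5*5)) = 1 - (515 - 595*281*(-25)) = 1 - (515 + 4179875) = 1 - 1*4180390 = 1 - 4180390 = -4180389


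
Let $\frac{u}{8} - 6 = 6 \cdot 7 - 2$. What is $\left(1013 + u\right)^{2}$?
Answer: $1907161$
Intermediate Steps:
$u = 368$ ($u = 48 + 8 \left(6 \cdot 7 - 2\right) = 48 + 8 \left(42 - 2\right) = 48 + 8 \cdot 40 = 48 + 320 = 368$)
$\left(1013 + u\right)^{2} = \left(1013 + 368\right)^{2} = 1381^{2} = 1907161$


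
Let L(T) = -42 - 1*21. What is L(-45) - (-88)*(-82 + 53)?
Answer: -2615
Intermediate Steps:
L(T) = -63 (L(T) = -42 - 21 = -63)
L(-45) - (-88)*(-82 + 53) = -63 - (-88)*(-82 + 53) = -63 - (-88)*(-29) = -63 - 1*2552 = -63 - 2552 = -2615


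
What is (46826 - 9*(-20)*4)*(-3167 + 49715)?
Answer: 2213171208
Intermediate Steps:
(46826 - 9*(-20)*4)*(-3167 + 49715) = (46826 + 180*4)*46548 = (46826 + 720)*46548 = 47546*46548 = 2213171208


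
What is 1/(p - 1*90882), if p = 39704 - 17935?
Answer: -1/69113 ≈ -1.4469e-5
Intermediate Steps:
p = 21769
1/(p - 1*90882) = 1/(21769 - 1*90882) = 1/(21769 - 90882) = 1/(-69113) = -1/69113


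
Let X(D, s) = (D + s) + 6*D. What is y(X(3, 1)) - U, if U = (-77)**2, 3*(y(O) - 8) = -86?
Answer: -17849/3 ≈ -5949.7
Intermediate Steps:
X(D, s) = s + 7*D
y(O) = -62/3 (y(O) = 8 + (1/3)*(-86) = 8 - 86/3 = -62/3)
U = 5929
y(X(3, 1)) - U = -62/3 - 1*5929 = -62/3 - 5929 = -17849/3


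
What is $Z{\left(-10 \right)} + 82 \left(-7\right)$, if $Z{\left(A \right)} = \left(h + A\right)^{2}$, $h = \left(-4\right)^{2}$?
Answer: $-538$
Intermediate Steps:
$h = 16$
$Z{\left(A \right)} = \left(16 + A\right)^{2}$
$Z{\left(-10 \right)} + 82 \left(-7\right) = \left(16 - 10\right)^{2} + 82 \left(-7\right) = 6^{2} - 574 = 36 - 574 = -538$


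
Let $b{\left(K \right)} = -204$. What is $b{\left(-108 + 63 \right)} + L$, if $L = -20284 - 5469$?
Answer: $-25957$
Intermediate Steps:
$L = -25753$ ($L = -20284 - 5469 = -25753$)
$b{\left(-108 + 63 \right)} + L = -204 - 25753 = -25957$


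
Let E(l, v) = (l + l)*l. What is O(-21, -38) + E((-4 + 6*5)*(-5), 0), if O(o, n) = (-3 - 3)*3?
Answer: 33782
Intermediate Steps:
O(o, n) = -18 (O(o, n) = -6*3 = -18)
E(l, v) = 2*l² (E(l, v) = (2*l)*l = 2*l²)
O(-21, -38) + E((-4 + 6*5)*(-5), 0) = -18 + 2*((-4 + 6*5)*(-5))² = -18 + 2*((-4 + 30)*(-5))² = -18 + 2*(26*(-5))² = -18 + 2*(-130)² = -18 + 2*16900 = -18 + 33800 = 33782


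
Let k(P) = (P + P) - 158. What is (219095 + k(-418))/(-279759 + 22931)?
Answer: -16777/19756 ≈ -0.84921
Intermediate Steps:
k(P) = -158 + 2*P (k(P) = 2*P - 158 = -158 + 2*P)
(219095 + k(-418))/(-279759 + 22931) = (219095 + (-158 + 2*(-418)))/(-279759 + 22931) = (219095 + (-158 - 836))/(-256828) = (219095 - 994)*(-1/256828) = 218101*(-1/256828) = -16777/19756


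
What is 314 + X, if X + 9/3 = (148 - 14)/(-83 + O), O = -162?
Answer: 76061/245 ≈ 310.45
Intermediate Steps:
X = -869/245 (X = -3 + (148 - 14)/(-83 - 162) = -3 + 134/(-245) = -3 + 134*(-1/245) = -3 - 134/245 = -869/245 ≈ -3.5469)
314 + X = 314 - 869/245 = 76061/245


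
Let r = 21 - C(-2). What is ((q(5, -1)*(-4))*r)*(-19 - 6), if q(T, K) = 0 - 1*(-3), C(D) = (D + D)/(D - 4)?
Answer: 6100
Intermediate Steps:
C(D) = 2*D/(-4 + D) (C(D) = (2*D)/(-4 + D) = 2*D/(-4 + D))
q(T, K) = 3 (q(T, K) = 0 + 3 = 3)
r = 61/3 (r = 21 - 2*(-2)/(-4 - 2) = 21 - 2*(-2)/(-6) = 21 - 2*(-2)*(-1)/6 = 21 - 1*⅔ = 21 - ⅔ = 61/3 ≈ 20.333)
((q(5, -1)*(-4))*r)*(-19 - 6) = ((3*(-4))*(61/3))*(-19 - 6) = -12*61/3*(-25) = -244*(-25) = 6100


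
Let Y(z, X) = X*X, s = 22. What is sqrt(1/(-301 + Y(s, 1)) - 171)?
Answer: 29*I*sqrt(183)/30 ≈ 13.077*I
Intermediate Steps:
Y(z, X) = X**2
sqrt(1/(-301 + Y(s, 1)) - 171) = sqrt(1/(-301 + 1**2) - 171) = sqrt(1/(-301 + 1) - 171) = sqrt(1/(-300) - 171) = sqrt(-1/300 - 171) = sqrt(-51301/300) = 29*I*sqrt(183)/30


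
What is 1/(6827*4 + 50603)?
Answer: 1/77911 ≈ 1.2835e-5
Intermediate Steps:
1/(6827*4 + 50603) = 1/(27308 + 50603) = 1/77911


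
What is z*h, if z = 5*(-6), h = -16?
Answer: 480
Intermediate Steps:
z = -30
z*h = -30*(-16) = 480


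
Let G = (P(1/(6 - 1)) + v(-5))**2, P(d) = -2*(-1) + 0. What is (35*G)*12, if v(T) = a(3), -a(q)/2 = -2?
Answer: 15120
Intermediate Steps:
a(q) = 4 (a(q) = -2*(-2) = 4)
P(d) = 2 (P(d) = 2 + 0 = 2)
v(T) = 4
G = 36 (G = (2 + 4)**2 = 6**2 = 36)
(35*G)*12 = (35*36)*12 = 1260*12 = 15120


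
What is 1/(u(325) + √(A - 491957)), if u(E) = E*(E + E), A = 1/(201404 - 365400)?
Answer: 34644155000/7318658422730173 - 2*I*√3307757508112827/7318658422730173 ≈ 4.7337e-6 - 1.5717e-8*I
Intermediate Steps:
A = -1/163996 (A = 1/(-163996) = -1/163996 ≈ -6.0977e-6)
u(E) = 2*E² (u(E) = E*(2*E) = 2*E²)
1/(u(325) + √(A - 491957)) = 1/(2*325² + √(-1/163996 - 491957)) = 1/(2*105625 + √(-80678980173/163996)) = 1/(211250 + I*√3307757508112827/81998)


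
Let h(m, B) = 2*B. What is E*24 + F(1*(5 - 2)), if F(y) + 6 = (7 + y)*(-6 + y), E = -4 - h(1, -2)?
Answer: -36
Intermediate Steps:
E = 0 (E = -4 - 2*(-2) = -4 - 1*(-4) = -4 + 4 = 0)
F(y) = -6 + (-6 + y)*(7 + y) (F(y) = -6 + (7 + y)*(-6 + y) = -6 + (-6 + y)*(7 + y))
E*24 + F(1*(5 - 2)) = 0*24 + (-48 + 1*(5 - 2) + (1*(5 - 2))²) = 0 + (-48 + 1*3 + (1*3)²) = 0 + (-48 + 3 + 3²) = 0 + (-48 + 3 + 9) = 0 - 36 = -36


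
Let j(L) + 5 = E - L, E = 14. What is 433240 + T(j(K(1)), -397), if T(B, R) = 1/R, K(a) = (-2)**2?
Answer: 171996279/397 ≈ 4.3324e+5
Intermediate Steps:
K(a) = 4
j(L) = 9 - L (j(L) = -5 + (14 - L) = 9 - L)
433240 + T(j(K(1)), -397) = 433240 + 1/(-397) = 433240 - 1/397 = 171996279/397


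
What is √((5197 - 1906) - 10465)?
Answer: I*√7174 ≈ 84.699*I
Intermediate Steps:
√((5197 - 1906) - 10465) = √(3291 - 10465) = √(-7174) = I*√7174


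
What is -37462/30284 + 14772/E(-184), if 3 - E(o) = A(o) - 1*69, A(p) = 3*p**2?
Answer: -44266650/32017759 ≈ -1.3826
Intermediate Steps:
E(o) = 72 - 3*o**2 (E(o) = 3 - (3*o**2 - 1*69) = 3 - (3*o**2 - 69) = 3 - (-69 + 3*o**2) = 3 + (69 - 3*o**2) = 72 - 3*o**2)
-37462/30284 + 14772/E(-184) = -37462/30284 + 14772/(72 - 3*(-184)**2) = -37462*1/30284 + 14772/(72 - 3*33856) = -18731/15142 + 14772/(72 - 101568) = -18731/15142 + 14772/(-101496) = -18731/15142 + 14772*(-1/101496) = -18731/15142 - 1231/8458 = -44266650/32017759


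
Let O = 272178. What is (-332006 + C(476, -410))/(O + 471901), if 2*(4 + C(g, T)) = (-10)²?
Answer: -331960/744079 ≈ -0.44614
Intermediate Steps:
C(g, T) = 46 (C(g, T) = -4 + (½)*(-10)² = -4 + (½)*100 = -4 + 50 = 46)
(-332006 + C(476, -410))/(O + 471901) = (-332006 + 46)/(272178 + 471901) = -331960/744079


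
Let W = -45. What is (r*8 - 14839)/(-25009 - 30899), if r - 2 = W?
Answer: 1687/6212 ≈ 0.27157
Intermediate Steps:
r = -43 (r = 2 - 45 = -43)
(r*8 - 14839)/(-25009 - 30899) = (-43*8 - 14839)/(-25009 - 30899) = (-344 - 14839)/(-55908) = -15183*(-1/55908) = 1687/6212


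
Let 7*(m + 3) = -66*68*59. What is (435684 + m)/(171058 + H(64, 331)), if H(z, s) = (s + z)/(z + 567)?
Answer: 585773075/251855317 ≈ 2.3258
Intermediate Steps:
H(z, s) = (s + z)/(567 + z)
m = -264813/7 (m = -3 + (-66*68*59)/7 = -3 + (-4488*59)/7 = -3 + (⅐)*(-264792) = -3 - 264792/7 = -264813/7 ≈ -37830.)
(435684 + m)/(171058 + H(64, 331)) = (435684 - 264813/7)/(171058 + (331 + 64)/(567 + 64)) = 2784975/(7*(171058 + 395/631)) = 2784975/(7*(107937993/631)) = (2784975/7)*(631/107937993) = 585773075/251855317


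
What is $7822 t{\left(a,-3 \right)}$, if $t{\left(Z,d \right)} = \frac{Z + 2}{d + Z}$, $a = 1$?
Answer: $-11733$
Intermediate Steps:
$t{\left(Z,d \right)} = \frac{2 + Z}{Z + d}$
$7822 t{\left(a,-3 \right)} = 7822 \frac{2 + 1}{1 - 3} = 7822 \frac{1}{-2} \cdot 3 = 7822 \left(\left(- \frac{1}{2}\right) 3\right) = 7822 \left(- \frac{3}{2}\right) = -11733$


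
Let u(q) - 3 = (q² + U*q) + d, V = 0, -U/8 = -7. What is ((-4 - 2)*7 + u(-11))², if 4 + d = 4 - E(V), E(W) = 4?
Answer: 289444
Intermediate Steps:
U = 56 (U = -8*(-7) = 56)
d = -4 (d = -4 + (4 - 1*4) = -4 + (4 - 4) = -4 + 0 = -4)
u(q) = -1 + q² + 56*q (u(q) = 3 + ((q² + 56*q) - 4) = 3 + (-4 + q² + 56*q) = -1 + q² + 56*q)
((-4 - 2)*7 + u(-11))² = ((-4 - 2)*7 + (-1 + (-11)² + 56*(-11)))² = (-6*7 + (-1 + 121 - 616))² = (-42 - 496)² = (-538)² = 289444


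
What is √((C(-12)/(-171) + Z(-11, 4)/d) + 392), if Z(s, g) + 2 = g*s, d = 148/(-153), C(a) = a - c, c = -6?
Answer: √7820960766/4218 ≈ 20.966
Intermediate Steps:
C(a) = 6 + a (C(a) = a - 1*(-6) = a + 6 = 6 + a)
d = -148/153 (d = 148*(-1/153) = -148/153 ≈ -0.96732)
Z(s, g) = -2 + g*s
√((C(-12)/(-171) + Z(-11, 4)/d) + 392) = √(((6 - 12)/(-171) + (-2 + 4*(-11))/(-148/153)) + 392) = √((-6*(-1/171) + (-2 - 44)*(-153/148)) + 392) = √((2/57 - 46*(-153/148)) + 392) = √((2/57 + 3519/74) + 392) = √(200731/4218 + 392) = √(1854187/4218) = √7820960766/4218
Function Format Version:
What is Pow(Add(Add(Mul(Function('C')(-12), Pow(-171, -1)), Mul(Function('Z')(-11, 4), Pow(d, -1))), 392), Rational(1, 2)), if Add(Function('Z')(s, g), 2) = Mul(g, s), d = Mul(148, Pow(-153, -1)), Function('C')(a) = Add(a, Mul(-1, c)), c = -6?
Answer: Mul(Rational(1, 4218), Pow(7820960766, Rational(1, 2))) ≈ 20.966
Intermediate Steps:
Function('C')(a) = Add(6, a) (Function('C')(a) = Add(a, Mul(-1, -6)) = Add(a, 6) = Add(6, a))
d = Rational(-148, 153) (d = Mul(148, Rational(-1, 153)) = Rational(-148, 153) ≈ -0.96732)
Function('Z')(s, g) = Add(-2, Mul(g, s))
Pow(Add(Add(Mul(Function('C')(-12), Pow(-171, -1)), Mul(Function('Z')(-11, 4), Pow(d, -1))), 392), Rational(1, 2)) = Pow(Add(Add(Mul(Add(6, -12), Pow(-171, -1)), Mul(Add(-2, Mul(4, -11)), Pow(Rational(-148, 153), -1))), 392), Rational(1, 2)) = Pow(Add(Add(Mul(-6, Rational(-1, 171)), Mul(Add(-2, -44), Rational(-153, 148))), 392), Rational(1, 2)) = Pow(Add(Add(Rational(2, 57), Mul(-46, Rational(-153, 148))), 392), Rational(1, 2)) = Pow(Add(Add(Rational(2, 57), Rational(3519, 74)), 392), Rational(1, 2)) = Pow(Add(Rational(200731, 4218), 392), Rational(1, 2)) = Pow(Rational(1854187, 4218), Rational(1, 2)) = Mul(Rational(1, 4218), Pow(7820960766, Rational(1, 2)))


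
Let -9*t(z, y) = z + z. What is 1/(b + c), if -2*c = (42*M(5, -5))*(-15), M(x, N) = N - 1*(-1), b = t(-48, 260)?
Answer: -3/3748 ≈ -0.00080043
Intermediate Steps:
t(z, y) = -2*z/9 (t(z, y) = -(z + z)/9 = -2*z/9)
b = 32/3 (b = -2/9*(-48) = 32/3 ≈ 10.667)
M(x, N) = 1 + N (M(x, N) = N + 1 = 1 + N)
c = -1260 (c = -42*(1 - 5)*(-15)/2 = -42*(-4)*(-15)/2 = -(-84)*(-15) = -1/2*2520 = -1260)
1/(b + c) = 1/(32/3 - 1260) = 1/(-3748/3) = -3/3748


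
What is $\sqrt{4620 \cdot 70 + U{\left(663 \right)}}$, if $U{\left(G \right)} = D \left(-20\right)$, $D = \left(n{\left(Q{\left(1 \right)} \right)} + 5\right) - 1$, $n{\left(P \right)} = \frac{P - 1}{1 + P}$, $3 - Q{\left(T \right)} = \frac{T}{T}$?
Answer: $\frac{2 \sqrt{727455}}{3} \approx 568.61$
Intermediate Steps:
$Q{\left(T \right)} = 2$ ($Q{\left(T \right)} = 3 - \frac{T}{T} = 3 - 1 = 2$)
$n{\left(P \right)} = \frac{-1 + P}{1 + P}$
$D = \frac{13}{3}$ ($D = \left(\frac{-1 + 2}{1 + 2} + 5\right) - 1 = \left(\frac{1}{3} \cdot 1 + 5\right) - 1 = \left(\frac{1}{3} + 5\right) - 1 = \frac{16}{3} - 1 = \frac{13}{3} \approx 4.3333$)
$U{\left(G \right)} = - \frac{260}{3}$ ($U{\left(G \right)} = \frac{13}{3} \left(-20\right) = - \frac{260}{3}$)
$\sqrt{4620 \cdot 70 + U{\left(663 \right)}} = \sqrt{4620 \cdot 70 - \frac{260}{3}} = \sqrt{323400 - \frac{260}{3}} = \sqrt{\frac{969940}{3}} = \frac{2 \sqrt{727455}}{3}$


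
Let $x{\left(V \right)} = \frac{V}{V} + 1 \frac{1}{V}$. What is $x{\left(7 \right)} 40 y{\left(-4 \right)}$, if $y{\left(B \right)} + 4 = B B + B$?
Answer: $\frac{2560}{7} \approx 365.71$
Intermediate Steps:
$y{\left(B \right)} = -4 + B + B^{2}$ ($y{\left(B \right)} = -4 + \left(B B + B\right) = -4 + \left(B^{2} + B\right) = -4 + \left(B + B^{2}\right) = -4 + B + B^{2}$)
$x{\left(V \right)} = 1 + \frac{1}{V}$
$x{\left(7 \right)} 40 y{\left(-4 \right)} = \frac{1 + 7}{7} \cdot 40 \left(-4 - 4 + \left(-4\right)^{2}\right) = \frac{1}{7} \cdot 8 \cdot 40 \left(-4 - 4 + 16\right) = \frac{8}{7} \cdot 40 \cdot 8 = \frac{320}{7} \cdot 8 = \frac{2560}{7}$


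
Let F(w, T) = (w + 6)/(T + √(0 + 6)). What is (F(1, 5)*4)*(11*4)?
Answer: 6160/19 - 1232*√6/19 ≈ 165.38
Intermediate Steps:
F(w, T) = (6 + w)/(T + √6)
(F(1, 5)*4)*(11*4) = (((6 + 1)/(5 + √6))*4)*(11*4) = ((7/(5 + √6))*4)*44 = (28/(5 + √6))*44 = 1232/(5 + √6)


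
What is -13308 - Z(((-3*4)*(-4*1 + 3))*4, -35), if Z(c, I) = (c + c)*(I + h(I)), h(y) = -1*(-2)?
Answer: -10140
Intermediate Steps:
h(y) = 2
Z(c, I) = 2*c*(2 + I) (Z(c, I) = (c + c)*(I + 2) = (2*c)*(2 + I) = 2*c*(2 + I))
-13308 - Z(((-3*4)*(-4*1 + 3))*4, -35) = -13308 - 2*((-3*4)*(-4*1 + 3))*4*(2 - 35) = -13308 - 2*-12*(-4 + 3)*4*(-33) = -13308 - 2*-12*(-1)*4*(-33) = -13308 - 2*12*4*(-33) = -13308 - 2*48*(-33) = -13308 - 1*(-3168) = -13308 + 3168 = -10140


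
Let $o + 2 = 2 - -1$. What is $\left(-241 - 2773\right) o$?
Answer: $-3014$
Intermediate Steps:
$o = 1$ ($o = -2 + \left(2 - -1\right) = -2 + \left(2 + 1\right) = -2 + 3 = 1$)
$\left(-241 - 2773\right) o = \left(-241 - 2773\right) 1 = \left(-3014\right) 1 = -3014$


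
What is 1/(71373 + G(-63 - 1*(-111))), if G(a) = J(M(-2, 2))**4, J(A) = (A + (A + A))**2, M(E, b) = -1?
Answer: 1/77934 ≈ 1.2831e-5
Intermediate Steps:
J(A) = 9*A**2 (J(A) = (A + 2*A)**2 = (3*A)**2 = 9*A**2)
G(a) = 6561 (G(a) = (9*(-1)**2)**4 = (9*1)**4 = 9**4 = 6561)
1/(71373 + G(-63 - 1*(-111))) = 1/(71373 + 6561) = 1/77934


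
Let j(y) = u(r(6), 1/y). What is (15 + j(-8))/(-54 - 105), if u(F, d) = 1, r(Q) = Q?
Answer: -16/159 ≈ -0.10063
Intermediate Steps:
j(y) = 1
(15 + j(-8))/(-54 - 105) = (15 + 1)/(-54 - 105) = 16/(-159) = -1/159*16 = -16/159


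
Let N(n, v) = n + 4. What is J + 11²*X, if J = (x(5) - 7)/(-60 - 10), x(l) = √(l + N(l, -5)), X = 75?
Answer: 90751/10 - √14/70 ≈ 9075.0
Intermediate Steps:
N(n, v) = 4 + n
x(l) = √(4 + 2*l) (x(l) = √(l + (4 + l)) = √(4 + 2*l))
J = ⅒ - √14/70 (J = (√(4 + 2*5) - 7)/(-60 - 10) = (√(4 + 10) - 7)/(-70) = (√14 - 7)*(-1/70) = (-7 + √14)*(-1/70) = ⅒ - √14/70 ≈ 0.046548)
J + 11²*X = (⅒ - √14/70) + 11²*75 = (⅒ - √14/70) + 121*75 = (⅒ - √14/70) + 9075 = 90751/10 - √14/70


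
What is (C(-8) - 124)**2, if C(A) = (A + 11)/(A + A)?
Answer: 3948169/256 ≈ 15423.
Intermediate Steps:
C(A) = (11 + A)/(2*A) (C(A) = (11 + A)/((2*A)) = (11 + A)*(1/(2*A)) = (11 + A)/(2*A))
(C(-8) - 124)**2 = ((1/2)*(11 - 8)/(-8) - 124)**2 = ((1/2)*(-1/8)*3 - 124)**2 = (-3/16 - 124)**2 = (-1987/16)**2 = 3948169/256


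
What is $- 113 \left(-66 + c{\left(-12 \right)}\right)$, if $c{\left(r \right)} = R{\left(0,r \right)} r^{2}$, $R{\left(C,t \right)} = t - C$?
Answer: $202722$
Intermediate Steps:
$c{\left(r \right)} = r^{3}$ ($c{\left(r \right)} = \left(r - 0\right) r^{2} = \left(r + 0\right) r^{2} = r r^{2} = r^{3}$)
$- 113 \left(-66 + c{\left(-12 \right)}\right) = - 113 \left(-66 + \left(-12\right)^{3}\right) = - 113 \left(-66 - 1728\right) = \left(-113\right) \left(-1794\right) = 202722$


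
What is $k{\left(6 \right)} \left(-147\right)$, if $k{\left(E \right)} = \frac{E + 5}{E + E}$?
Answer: $- \frac{539}{4} \approx -134.75$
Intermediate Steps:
$k{\left(E \right)} = \frac{5 + E}{2 E}$
$k{\left(6 \right)} \left(-147\right) = \frac{5 + 6}{2 \cdot 6} \left(-147\right) = \frac{1}{2} \cdot \frac{1}{6} \cdot 11 \left(-147\right) = \frac{11}{12} \left(-147\right) = - \frac{539}{4}$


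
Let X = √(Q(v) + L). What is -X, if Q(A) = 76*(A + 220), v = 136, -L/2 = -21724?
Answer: -2*√17626 ≈ -265.53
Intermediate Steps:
L = 43448 (L = -2*(-21724) = 43448)
Q(A) = 16720 + 76*A (Q(A) = 76*(220 + A) = 16720 + 76*A)
X = 2*√17626 (X = √((16720 + 76*136) + 43448) = √((16720 + 10336) + 43448) = √(27056 + 43448) = √70504 = 2*√17626 ≈ 265.53)
-X = -2*√17626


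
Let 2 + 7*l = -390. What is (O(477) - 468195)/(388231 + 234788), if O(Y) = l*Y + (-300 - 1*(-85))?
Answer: -495122/623019 ≈ -0.79471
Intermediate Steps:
l = -56 (l = -2/7 + (⅐)*(-390) = -2/7 - 390/7 = -56)
O(Y) = -215 - 56*Y (O(Y) = -56*Y + (-300 - 1*(-85)) = -56*Y + (-300 + 85) = -56*Y - 215 = -215 - 56*Y)
(O(477) - 468195)/(388231 + 234788) = ((-215 - 56*477) - 468195)/(388231 + 234788) = ((-215 - 26712) - 468195)/623019 = (-26927 - 468195)*(1/623019) = -495122*1/623019 = -495122/623019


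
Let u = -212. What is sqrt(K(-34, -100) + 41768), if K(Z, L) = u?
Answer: 2*sqrt(10389) ≈ 203.85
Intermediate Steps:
K(Z, L) = -212
sqrt(K(-34, -100) + 41768) = sqrt(-212 + 41768) = sqrt(41556) = 2*sqrt(10389)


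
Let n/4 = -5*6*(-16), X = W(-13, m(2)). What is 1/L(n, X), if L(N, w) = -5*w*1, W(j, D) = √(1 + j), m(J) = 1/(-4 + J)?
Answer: I*√3/30 ≈ 0.057735*I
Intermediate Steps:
X = 2*I*√3 (X = √(1 - 13) = √(-12) = 2*I*√3 ≈ 3.4641*I)
n = 1920 (n = 4*(-5*6*(-16)) = 4*(-30*(-16)) = 4*480 = 1920)
L(N, w) = -5*w
1/L(n, X) = 1/(-10*I*√3) = I*√3/30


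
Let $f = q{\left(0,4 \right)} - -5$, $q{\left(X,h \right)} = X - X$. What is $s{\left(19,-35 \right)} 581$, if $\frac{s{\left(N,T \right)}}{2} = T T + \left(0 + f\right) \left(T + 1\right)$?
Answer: $1225910$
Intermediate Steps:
$q{\left(X,h \right)} = 0$
$f = 5$ ($f = 0 - -5 = 0 + 5 = 5$)
$s{\left(N,T \right)} = 10 + 2 T^{2} + 10 T$ ($s{\left(N,T \right)} = 2 \left(T T + \left(0 + 5\right) \left(T + 1\right)\right) = 2 \left(T^{2} + 5 \left(1 + T\right)\right) = 2 \left(T^{2} + \left(5 + 5 T\right)\right) = 2 \left(5 + T^{2} + 5 T\right) = 10 + 2 T^{2} + 10 T$)
$s{\left(19,-35 \right)} 581 = \left(10 + 2 \left(-35\right)^{2} + 10 \left(-35\right)\right) 581 = \left(10 + 2 \cdot 1225 - 350\right) 581 = \left(10 + 2450 - 350\right) 581 = 2110 \cdot 581 = 1225910$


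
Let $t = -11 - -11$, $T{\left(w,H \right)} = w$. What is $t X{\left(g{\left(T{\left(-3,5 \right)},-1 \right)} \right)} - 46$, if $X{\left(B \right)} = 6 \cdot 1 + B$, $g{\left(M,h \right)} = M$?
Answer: $-46$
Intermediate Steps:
$t = 0$ ($t = -11 + 11 = 0$)
$X{\left(B \right)} = 6 + B$
$t X{\left(g{\left(T{\left(-3,5 \right)},-1 \right)} \right)} - 46 = 0 \left(6 - 3\right) - 46 = 0 \cdot 3 - 46 = 0 - 46 = -46$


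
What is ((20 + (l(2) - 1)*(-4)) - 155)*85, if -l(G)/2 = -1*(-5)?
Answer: -7735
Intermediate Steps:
l(G) = -10 (l(G) = -(-2)*(-5) = -2*5 = -10)
((20 + (l(2) - 1)*(-4)) - 155)*85 = ((20 + (-10 - 1)*(-4)) - 155)*85 = ((20 - 11*(-4)) - 155)*85 = ((20 + 44) - 155)*85 = (64 - 155)*85 = -91*85 = -7735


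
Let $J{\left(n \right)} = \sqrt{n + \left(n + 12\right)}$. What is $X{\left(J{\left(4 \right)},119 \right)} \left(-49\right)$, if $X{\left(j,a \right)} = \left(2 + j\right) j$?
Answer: $-980 - 196 \sqrt{5} \approx -1418.3$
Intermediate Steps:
$J{\left(n \right)} = \sqrt{12 + 2 n}$ ($J{\left(n \right)} = \sqrt{n + \left(12 + n\right)} = \sqrt{12 + 2 n}$)
$X{\left(j,a \right)} = j \left(2 + j\right)$
$X{\left(J{\left(4 \right)},119 \right)} \left(-49\right) = \sqrt{12 + 2 \cdot 4} \left(2 + \sqrt{12 + 2 \cdot 4}\right) \left(-49\right) = \sqrt{12 + 8} \left(2 + \sqrt{12 + 8}\right) \left(-49\right) = \sqrt{20} \left(2 + \sqrt{20}\right) \left(-49\right) = 2 \sqrt{5} \left(2 + 2 \sqrt{5}\right) \left(-49\right) = - 98 \sqrt{5} \left(2 + 2 \sqrt{5}\right)$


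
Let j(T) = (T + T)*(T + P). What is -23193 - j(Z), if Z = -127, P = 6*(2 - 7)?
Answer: -63071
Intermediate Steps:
P = -30 (P = 6*(-5) = -30)
j(T) = 2*T*(-30 + T) (j(T) = (T + T)*(T - 30) = (2*T)*(-30 + T) = 2*T*(-30 + T))
-23193 - j(Z) = -23193 - 2*(-127)*(-30 - 127) = -23193 - 2*(-127)*(-157) = -23193 - 1*39878 = -23193 - 39878 = -63071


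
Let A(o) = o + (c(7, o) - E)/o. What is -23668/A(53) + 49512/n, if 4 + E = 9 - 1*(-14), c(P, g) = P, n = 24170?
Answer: -15090229808/33801745 ≈ -446.43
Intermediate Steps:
E = 19 (E = -4 + (9 - 1*(-14)) = -4 + (9 + 14) = -4 + 23 = 19)
A(o) = o - 12/o (A(o) = o + (7 - 1*19)/o = o + (7 - 19)/o = o - 12/o)
-23668/A(53) + 49512/n = -23668/(53 - 12/53) + 49512/24170 = -23668/(53 - 12*1/53) + 49512*(1/24170) = -23668/(53 - 12/53) + 24756/12085 = -23668/2797/53 + 24756/12085 = -23668*53/2797 + 24756/12085 = -1254404/2797 + 24756/12085 = -15090229808/33801745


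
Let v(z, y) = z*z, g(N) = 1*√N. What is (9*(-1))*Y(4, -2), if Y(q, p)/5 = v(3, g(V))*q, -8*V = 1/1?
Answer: -1620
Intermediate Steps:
V = -⅛ (V = -⅛/1 = -⅛*1 = -⅛ ≈ -0.12500)
g(N) = √N
v(z, y) = z²
Y(q, p) = 45*q (Y(q, p) = 5*(3²*q) = 5*(9*q) = 45*q)
(9*(-1))*Y(4, -2) = (9*(-1))*(45*4) = -9*180 = -1620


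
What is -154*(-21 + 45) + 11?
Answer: -3685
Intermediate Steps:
-154*(-21 + 45) + 11 = -154*24 + 11 = -3696 + 11 = -3685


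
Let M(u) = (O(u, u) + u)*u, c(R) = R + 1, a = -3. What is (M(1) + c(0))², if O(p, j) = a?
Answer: 1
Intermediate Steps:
c(R) = 1 + R
O(p, j) = -3
M(u) = u*(-3 + u) (M(u) = (-3 + u)*u = u*(-3 + u))
(M(1) + c(0))² = (1*(-3 + 1) + (1 + 0))² = (1*(-2) + 1)² = (-2 + 1)² = (-1)² = 1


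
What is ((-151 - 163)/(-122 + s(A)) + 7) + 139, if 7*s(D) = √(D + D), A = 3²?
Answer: 54177300/364649 + 3297*√2/364649 ≈ 148.59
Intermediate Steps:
A = 9
s(D) = √2*√D/7 (s(D) = √(D + D)/7 = √(2*D)/7 = (√2*√D)/7 = √2*√D/7)
((-151 - 163)/(-122 + s(A)) + 7) + 139 = ((-151 - 163)/(-122 + √2*√9/7) + 7) + 139 = (-314/(-122 + (⅐)*√2*3) + 7) + 139 = (-314/(-122 + 3*√2/7) + 7) + 139 = (7 - 314/(-122 + 3*√2/7)) + 139 = 146 - 314/(-122 + 3*√2/7)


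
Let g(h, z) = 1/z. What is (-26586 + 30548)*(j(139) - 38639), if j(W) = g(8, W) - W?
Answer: -21355738642/139 ≈ -1.5364e+8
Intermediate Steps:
j(W) = 1/W - W
(-26586 + 30548)*(j(139) - 38639) = (-26586 + 30548)*((1/139 - 1*139) - 38639) = 3962*((1/139 - 139) - 38639) = 3962*(-19320/139 - 38639) = 3962*(-5390141/139) = -21355738642/139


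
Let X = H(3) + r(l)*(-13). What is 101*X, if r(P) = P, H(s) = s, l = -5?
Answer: 6868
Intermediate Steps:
X = 68 (X = 3 - 5*(-13) = 3 + 65 = 68)
101*X = 101*68 = 6868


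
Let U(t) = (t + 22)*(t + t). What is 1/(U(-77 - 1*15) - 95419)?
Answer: -1/82539 ≈ -1.2115e-5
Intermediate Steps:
U(t) = 2*t*(22 + t) (U(t) = (22 + t)*(2*t) = 2*t*(22 + t))
1/(U(-77 - 1*15) - 95419) = 1/(2*(-77 - 1*15)*(22 + (-77 - 1*15)) - 95419) = 1/(2*(-77 - 15)*(22 + (-77 - 15)) - 95419) = 1/(2*(-92)*(22 - 92) - 95419) = 1/(2*(-92)*(-70) - 95419) = 1/(12880 - 95419) = 1/(-82539) = -1/82539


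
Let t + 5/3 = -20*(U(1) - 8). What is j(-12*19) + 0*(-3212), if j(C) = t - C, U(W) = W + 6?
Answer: 739/3 ≈ 246.33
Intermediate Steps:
U(W) = 6 + W
t = 55/3 (t = -5/3 - 20*((6 + 1) - 8) = -5/3 - 20*(7 - 8) = -5/3 - 20*(-1) = -5/3 + 20 = 55/3 ≈ 18.333)
j(C) = 55/3 - C
j(-12*19) + 0*(-3212) = (55/3 - (-12)*19) + 0*(-3212) = (55/3 - 1*(-228)) + 0 = (55/3 + 228) + 0 = 739/3 + 0 = 739/3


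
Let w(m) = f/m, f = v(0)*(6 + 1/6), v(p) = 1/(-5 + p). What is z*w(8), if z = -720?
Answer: 111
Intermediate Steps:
f = -37/30 (f = (6 + 1/6)/(-5 + 0) = (6 + ⅙)/(-5) = -⅕*37/6 = -37/30 ≈ -1.2333)
w(m) = -37/(30*m)
z*w(8) = -(-888)/8 = -720*(-37/240) = 111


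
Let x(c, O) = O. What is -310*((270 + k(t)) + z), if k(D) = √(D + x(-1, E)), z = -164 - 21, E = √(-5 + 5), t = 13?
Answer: -26350 - 310*√13 ≈ -27468.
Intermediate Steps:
E = 0 (E = √0 = 0)
z = -185
k(D) = √D (k(D) = √(D + 0) = √D)
-310*((270 + k(t)) + z) = -310*((270 + √13) - 185) = -310*(85 + √13) = -26350 - 310*√13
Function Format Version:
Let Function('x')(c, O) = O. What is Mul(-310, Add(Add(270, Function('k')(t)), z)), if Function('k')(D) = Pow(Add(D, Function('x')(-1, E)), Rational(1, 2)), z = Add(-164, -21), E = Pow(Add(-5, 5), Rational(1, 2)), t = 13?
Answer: Add(-26350, Mul(-310, Pow(13, Rational(1, 2)))) ≈ -27468.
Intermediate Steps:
E = 0 (E = Pow(0, Rational(1, 2)) = 0)
z = -185
Function('k')(D) = Pow(D, Rational(1, 2)) (Function('k')(D) = Pow(Add(D, 0), Rational(1, 2)) = Pow(D, Rational(1, 2)))
Mul(-310, Add(Add(270, Function('k')(t)), z)) = Mul(-310, Add(Add(270, Pow(13, Rational(1, 2))), -185)) = Mul(-310, Add(85, Pow(13, Rational(1, 2)))) = Add(-26350, Mul(-310, Pow(13, Rational(1, 2))))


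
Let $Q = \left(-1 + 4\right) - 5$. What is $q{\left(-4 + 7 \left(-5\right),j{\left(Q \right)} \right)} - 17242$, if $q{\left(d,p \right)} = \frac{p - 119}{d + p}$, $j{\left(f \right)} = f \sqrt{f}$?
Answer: $\frac{- 34482 \sqrt{2} + 672319 i}{- 39 i + 2 \sqrt{2}} \approx -17239.0 - 0.14799 i$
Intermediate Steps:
$Q = -2$ ($Q = 3 - 5 = -2$)
$j{\left(f \right)} = f^{\frac{3}{2}}$
$q{\left(d,p \right)} = \frac{-119 + p}{d + p}$
$q{\left(-4 + 7 \left(-5\right),j{\left(Q \right)} \right)} - 17242 = \frac{-119 + \left(-2\right)^{\frac{3}{2}}}{\left(-4 + 7 \left(-5\right)\right) + \left(-2\right)^{\frac{3}{2}}} - 17242 = \frac{-119 - 2 i \sqrt{2}}{\left(-4 - 35\right) - 2 i \sqrt{2}} - 17242 = \frac{-119 - 2 i \sqrt{2}}{-39 - 2 i \sqrt{2}} - 17242 = -17242 + \frac{-119 - 2 i \sqrt{2}}{-39 - 2 i \sqrt{2}}$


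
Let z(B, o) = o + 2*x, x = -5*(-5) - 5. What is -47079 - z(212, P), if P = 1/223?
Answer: -10507538/223 ≈ -47119.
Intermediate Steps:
P = 1/223 ≈ 0.0044843
x = 20 (x = 25 - 5 = 20)
z(B, o) = 40 + o (z(B, o) = o + 2*20 = o + 40 = 40 + o)
-47079 - z(212, P) = -47079 - (40 + 1/223) = -47079 - 1*8921/223 = -47079 - 8921/223 = -10507538/223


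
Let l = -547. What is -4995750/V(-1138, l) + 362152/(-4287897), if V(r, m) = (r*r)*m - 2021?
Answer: -2902765286738/37500099078393 ≈ -0.077407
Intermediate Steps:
V(r, m) = -2021 + m*r² (V(r, m) = r²*m - 2021 = m*r² - 2021 = -2021 + m*r²)
-4995750/V(-1138, l) + 362152/(-4287897) = -4995750/(-2021 - 547*(-1138)²) + 362152/(-4287897) = -4995750/(-2021 - 547*1295044) + 362152*(-1/4287897) = -4995750/(-2021 - 708389068) - 362152/4287897 = -4995750/(-708391089) - 362152/4287897 = -4995750*(-1/708391089) - 362152/4287897 = 1665250/236130363 - 362152/4287897 = -2902765286738/37500099078393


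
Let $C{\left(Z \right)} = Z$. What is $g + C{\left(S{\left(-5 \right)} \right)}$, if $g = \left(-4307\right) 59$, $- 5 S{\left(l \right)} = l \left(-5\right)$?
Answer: $-254118$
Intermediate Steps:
$S{\left(l \right)} = l$ ($S{\left(l \right)} = - \frac{l \left(-5\right)}{5} = - \frac{\left(-5\right) l}{5} = l$)
$g = -254113$
$g + C{\left(S{\left(-5 \right)} \right)} = -254113 - 5 = -254118$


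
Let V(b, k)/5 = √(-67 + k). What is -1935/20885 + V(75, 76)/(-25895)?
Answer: -2016804/21632683 ≈ -0.093230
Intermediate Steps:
V(b, k) = 5*√(-67 + k)
-1935/20885 + V(75, 76)/(-25895) = -1935/20885 + (5*√(-67 + 76))/(-25895) = -1935*1/20885 + (5*√9)*(-1/25895) = -387/4177 + (5*3)*(-1/25895) = -387/4177 + 15*(-1/25895) = -387/4177 - 3/5179 = -2016804/21632683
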